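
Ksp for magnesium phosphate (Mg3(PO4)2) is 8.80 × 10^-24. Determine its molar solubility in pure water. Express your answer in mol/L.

Mg3(PO4)2(s) <=> 3 Mg^2+ + 2 PO4^3-
Ksp = [Mg^2+]^3[PO4^3-]^2
If s mol/L of Mg3(PO4)2 dissolves, [Mg^2+] = 3s and [PO4^3-] = 2s.
Ksp = (3s)^3(2s)^2 = 108s^5
s^5 = 8.80 × 10^-24 / 108, so s = 9.60 × 10^-6 M

s ≈ 9.60e-6 M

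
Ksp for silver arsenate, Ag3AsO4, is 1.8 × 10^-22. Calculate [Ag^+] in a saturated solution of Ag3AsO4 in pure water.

[Ag^+] = 4.8e-6 M

Ag3AsO4(s) <=> 3 Ag^+(aq) + AsO4^3-(aq)
Ksp = [Ag^+]^3[AsO4^3-]
With molar solubility s: [Ag^+] = 3s, [AsO4^3-] = s.
Substituting: Ksp = (3s)^3s = 27s^4
s = (1.8 × 10^-22 / 27)^(1/4) = 1.61 x 10^-6 M
[Ag^+] = 3s = 4.8 x 10^-6 M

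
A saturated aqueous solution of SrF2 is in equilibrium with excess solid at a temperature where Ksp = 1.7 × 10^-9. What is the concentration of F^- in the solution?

SrF2(s) <=> Sr^2+(aq) + 2 F^-(aq)
Ksp = [Sr^2+][F^-]^2
With molar solubility s: [Sr^2+] = s, [F^-] = 2s.
Ksp = s(2s)^2 = 4s^3
s^3 = 1.7 × 10^-9 / 4, so s = 7.52 × 10^-4 M
[F^-] = 2s = 1.5 x 10^-3 M

[F^-] = 1.5 × 10^-3 M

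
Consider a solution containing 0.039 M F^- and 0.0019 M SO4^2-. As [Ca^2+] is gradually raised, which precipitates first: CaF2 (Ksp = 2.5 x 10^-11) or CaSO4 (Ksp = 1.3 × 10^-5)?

CaF2

Precipitation of each salt starts when its ion product equals its Ksp.
For CaF2: 2.5 x 10^-11 = (0.039)^2 × [Ca^2+]  ⇒  [Ca^2+] = 1.6 × 10^-8 M.
For CaSO4: 1.3 × 10^-5 = 0.0019 × [Ca^2+]  ⇒  [Ca^2+] = 6.8 × 10^-3 M.
The salt with the lower threshold [Ca^2+] precipitates first: CaF2.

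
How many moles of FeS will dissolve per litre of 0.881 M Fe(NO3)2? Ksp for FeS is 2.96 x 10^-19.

FeS(s) ⇌ Fe^2+(aq) + S^2-(aq)
Ksp = [Fe^2+][S^2-]
If s mol/L dissolves here, [Fe^2+] = 0.881 + s ≈ 0.881, [S^2-] = s (since Fe^2+ from Fe(NO3)2 dominates).
Ksp ≈ 0.881 × s
s = 3.36 x 10^-19 M
Check: s = 3.4 × 10^-19 ≪ 0.881, so the approximation is valid.

s = 3.36 × 10^-19 M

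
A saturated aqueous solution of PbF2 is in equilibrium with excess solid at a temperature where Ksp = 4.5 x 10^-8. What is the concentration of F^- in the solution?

PbF2(s) ⇌ Pb^2+ + 2 F^-
Ksp = [Pb^2+][F^-]^2
If s mol/L of PbF2 dissolves, [Pb^2+] = s and [F^-] = 2s.
Ksp = s(2s)^2 = 4s^3
Solving, s = (4.5 x 10^-8/4)^(1/3) = 2.24 × 10^-3 M
[F^-] = 2s = 4.5 × 10^-3 M

[F^-] ≈ 4.5 × 10^-3 M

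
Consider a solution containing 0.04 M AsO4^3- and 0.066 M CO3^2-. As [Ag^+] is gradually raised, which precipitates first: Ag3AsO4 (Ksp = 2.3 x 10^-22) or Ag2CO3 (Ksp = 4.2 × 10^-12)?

Precipitation of each salt starts when its ion product equals its Ksp.
For Ag3AsO4: 2.3 x 10^-22 = 0.04 × [Ag^+]^3  ⇒  [Ag^+] = 1.8 × 10^-7 M.
For Ag2CO3: 4.2 × 10^-12 = 0.066 × [Ag^+]^2  ⇒  [Ag^+] = 8.0 x 10^-6 M.
The salt with the lower threshold [Ag^+] precipitates first: Ag3AsO4.

Ag3AsO4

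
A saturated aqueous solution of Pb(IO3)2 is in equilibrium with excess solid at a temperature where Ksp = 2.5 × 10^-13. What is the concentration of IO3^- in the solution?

Pb(IO3)2(s) ⇌ Pb^2+(aq) + 2 IO3^-(aq)
Ksp = [Pb^2+][IO3^-]^2
For each mole of Pb(IO3)2 that dissolves: [Pb^2+] = s, [IO3^-] = 2s.
So Ksp = s × (2s)^2 = 4s^3
s = (2.5 × 10^-13 / 4)^(1/3) = 3.97 × 10^-5 M
[IO3^-] = 2s = 7.9 × 10^-5 M

7.9e-5 M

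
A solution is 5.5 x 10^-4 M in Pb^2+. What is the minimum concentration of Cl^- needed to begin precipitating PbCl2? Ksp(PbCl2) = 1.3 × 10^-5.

[Cl^-] ≈ 1.5e-1 M

PbCl2(s) ⇌ Pb^2+ + 2 Cl^-
Ksp = [Pb^2+][Cl^-]^2
Precipitation begins when Q = Ksp. With [Pb^2+] = 5.5 x 10^-4 M:
1.3 × 10^-5 = (5.5 x 10^-4) × [Cl^-]^2
[Cl^-] = (1.3 × 10^-5 / 5.5 x 10^-4)^(1/2) = 1.5 x 10^-1 M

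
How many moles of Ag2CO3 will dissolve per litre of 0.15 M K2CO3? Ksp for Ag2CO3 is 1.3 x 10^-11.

Ag2CO3(s) ⇌ 2 Ag^+(aq) + CO3^2-(aq)
Ksp = [Ag^+]^2[CO3^2-]
If s mol/L dissolves here, [Ag^+] = 2s, [CO3^2-] = 0.15 + s ≈ 0.15 (since CO3^2- from K2CO3 dominates).
Ksp ≈ (2s)^2 × 0.15
s = 4.7 × 10^-6 M
Check: s = 4.7 × 10^-6 ≪ 0.15, so the approximation is valid.

4.7 × 10^-6 M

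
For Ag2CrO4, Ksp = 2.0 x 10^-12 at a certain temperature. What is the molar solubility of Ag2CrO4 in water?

Ag2CrO4(s) ⇌ 2 Ag^+ + CrO4^2-
Ksp = [Ag^+]^2[CrO4^2-]
With molar solubility s: [Ag^+] = 2s, [CrO4^2-] = s.
Ksp = (2s)^2s = 4s^3
s^3 = 2.0 x 10^-12 / 4, so s = 7.9 × 10^-5 M

s ≈ 7.9 × 10^-5 M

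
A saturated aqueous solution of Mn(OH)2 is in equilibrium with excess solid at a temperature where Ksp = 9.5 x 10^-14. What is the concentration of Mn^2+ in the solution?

[Mn^2+] ≈ 2.9 x 10^-5 M

Mn(OH)2(s) ⇌ Mn^2+ + 2 OH^-
Ksp = [Mn^2+][OH^-]^2
With molar solubility s: [Mn^2+] = s, [OH^-] = 2s.
Ksp = s(2s)^2 = 4s^3
Solving, s = (9.5 x 10^-14/4)^(1/3) = 2.87 × 10^-5 M
[Mn^2+] = s = 2.9 × 10^-5 M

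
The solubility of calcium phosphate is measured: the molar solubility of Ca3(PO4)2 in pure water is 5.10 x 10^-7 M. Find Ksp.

Ca3(PO4)2(s) ⇌ 3 Ca^2+ + 2 PO4^3-
If s mol/L of Ca3(PO4)2 dissolves, [Ca^2+] = 3s and [PO4^3-] = 2s.
Ksp = [Ca^2+]^3[PO4^3-]^2
Ksp = (3s)^3(2s)^2 = 108s^5
Ksp = 108 × (5.10 x 10^-7)^5 = 3.73 × 10^-30

Ksp ≈ 3.73e-30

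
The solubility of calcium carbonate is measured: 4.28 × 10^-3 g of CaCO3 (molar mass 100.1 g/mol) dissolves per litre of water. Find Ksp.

Molar solubility s = (4.28 × 10^-3 g/L) / (100.1 g/mol) = 4.276 × 10^-5 M.
CaCO3(s) ⇌ Ca^2+(aq) + CO3^2-(aq)
For each mole of CaCO3 that dissolves: [Ca^2+] = s, [CO3^2-] = s.
Ksp = [Ca^2+][CO3^2-]
Ksp = s^2
Ksp = (4.276 × 10^-5)^2 = 1.83 x 10^-9

1.83 × 10^-9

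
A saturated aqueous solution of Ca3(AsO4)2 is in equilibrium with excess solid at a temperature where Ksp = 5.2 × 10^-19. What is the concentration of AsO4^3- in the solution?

Ca3(AsO4)2(s) ⇌ 3 Ca^2+(aq) + 2 AsO4^3-(aq)
Ksp = [Ca^2+]^3[AsO4^3-]^2
If s mol/L of Ca3(AsO4)2 dissolves, [Ca^2+] = 3s and [AsO4^3-] = 2s.
Ksp = (3s)^3(2s)^2 = 108s^5
s^5 = 5.2 × 10^-19 / 108, so s = 8.64 x 10^-5 M
[AsO4^3-] = 2s = 1.7 x 10^-4 M

1.7e-4 M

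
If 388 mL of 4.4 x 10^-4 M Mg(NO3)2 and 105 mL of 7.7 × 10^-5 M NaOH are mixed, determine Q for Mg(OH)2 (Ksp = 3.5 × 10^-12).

Total volume = 388 + 105 = 493 mL.
[Mg^2+] = 4.4 × 10^-4 × (388/493) = 3.46 x 10^-4 M
[OH^-] = 7.7 × 10^-5 × (105/493) = 1.64 x 10^-5 M
Mg(OH)2(s) ⇌ Mg^2+ + 2 OH^-, so Q = [Mg^2+][OH^-]^2
Q = (3.46 x 10^-4)(1.64 x 10^-5)^2 = 9.3 x 10^-14
Q < Ksp, so no precipitate of Mg(OH)2 forms.

9.3e-14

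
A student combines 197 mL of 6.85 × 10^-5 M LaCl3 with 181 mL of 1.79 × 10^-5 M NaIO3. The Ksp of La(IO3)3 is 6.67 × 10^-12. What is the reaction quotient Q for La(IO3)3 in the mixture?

Total volume = 197 + 181 = 378 mL.
[La^3+] = 6.85 x 10^-5 × (197/378) = 3.570 × 10^-5 M
[IO3^-] = 1.79 x 10^-5 × (181/378) = 8.571 x 10^-6 M
La(IO3)3(s) <=> La^3+ + 3 IO3^-, so Q = [La^3+][IO3^-]^3
Q = (3.570 x 10^-5)(8.571 × 10^-6)^3 = 2.25 × 10^-20
Q < Ksp, so no precipitate of La(IO3)3 forms.

Q ≈ 2.25e-20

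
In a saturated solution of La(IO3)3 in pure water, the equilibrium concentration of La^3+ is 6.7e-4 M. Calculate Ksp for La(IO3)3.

La(IO3)3(s) ⇌ La^3+(aq) + 3 IO3^-(aq)
Stoichiometry gives [IO3^-] = (3/1)[La^3+] = 2.01 × 10^-3 M.
Ksp = [La^3+][IO3^-]^3
Ksp = 6.7 × 10^-4 × (2.01 × 10^-3)^3 = 5.4 × 10^-12

Ksp ≈ 5.4 × 10^-12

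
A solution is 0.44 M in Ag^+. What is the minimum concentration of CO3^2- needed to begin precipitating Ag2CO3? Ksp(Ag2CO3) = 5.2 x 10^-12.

2.7e-11 M

Ag2CO3(s) <=> 2 Ag^+ + CO3^2-
Ksp = [Ag^+]^2[CO3^2-]
Precipitation begins when Q = Ksp. With [Ag^+] = 0.44 M:
5.2 x 10^-12 = (0.44)^2 × [CO3^2-]
[CO3^2-] = (5.2 x 10^-12 / 1.94 x 10^-1) = 2.7 x 10^-11 M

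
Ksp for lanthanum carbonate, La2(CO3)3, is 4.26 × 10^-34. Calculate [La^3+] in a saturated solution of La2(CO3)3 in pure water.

La2(CO3)3(s) ⇌ 2 La^3+ + 3 CO3^2-
Ksp = [La^3+]^2[CO3^2-]^3
For each mole of La2(CO3)3 that dissolves: [La^3+] = 2s, [CO3^2-] = 3s.
Ksp = (2s)^2(3s)^3 = 108s^5
Solving, s = (4.26 × 10^-34/108)^(1/5) = 8.302 x 10^-8 M
[La^3+] = 2s = 1.66 x 10^-7 M

[La^3+] ≈ 1.66e-7 M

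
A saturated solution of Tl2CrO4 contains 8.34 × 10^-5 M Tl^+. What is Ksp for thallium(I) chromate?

Ksp = 2.90 × 10^-13

Tl2CrO4(s) <=> 2 Tl^+ + CrO4^2-
Stoichiometry gives [CrO4^2-] = (1/2)[Tl^+] = 4.170 × 10^-5 M.
Ksp = [Tl^+]^2[CrO4^2-]
Ksp = (8.34 × 10^-5)^2 × 4.170 × 10^-5 = 2.90 × 10^-13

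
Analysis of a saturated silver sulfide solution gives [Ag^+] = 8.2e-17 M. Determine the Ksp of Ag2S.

Ksp = 2.8e-49

Ag2S(s) ⇌ 2 Ag^+(aq) + S^2-(aq)
Stoichiometry gives [S^2-] = (1/2)[Ag^+] = 4.10 × 10^-17 M.
Ksp = [Ag^+]^2[S^2-]
Ksp = (8.2 × 10^-17)^2 × 4.10 x 10^-17 = 2.8 × 10^-49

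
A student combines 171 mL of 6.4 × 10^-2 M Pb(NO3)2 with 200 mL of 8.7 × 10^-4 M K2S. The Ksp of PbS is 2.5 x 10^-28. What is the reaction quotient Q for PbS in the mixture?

Q ≈ 1.4 × 10^-5

Total volume = 171 + 200 = 371 mL.
[Pb^2+] = 6.4 × 10^-2 × (171/371) = 2.95 × 10^-2 M
[S^2-] = 8.7 x 10^-4 × (200/371) = 4.69 x 10^-4 M
PbS(s) ⇌ Pb^2+(aq) + S^2-(aq), so Q = [Pb^2+][S^2-]
Q = (2.95 x 10^-2)(4.69 × 10^-4) = 1.4 x 10^-5
Q > Ksp, so PbS will precipitate.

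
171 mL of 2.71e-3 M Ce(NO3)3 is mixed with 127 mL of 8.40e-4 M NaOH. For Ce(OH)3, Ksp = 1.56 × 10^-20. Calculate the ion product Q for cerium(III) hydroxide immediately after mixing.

Q ≈ 7.13 × 10^-14

Total volume = 171 + 127 = 298 mL.
[Ce^3+] = 2.71 × 10^-3 × (171/298) = 1.555 x 10^-3 M
[OH^-] = 8.40 x 10^-4 × (127/298) = 3.580 × 10^-4 M
Ce(OH)3(s) <=> Ce^3+(aq) + 3 OH^-(aq), so Q = [Ce^3+][OH^-]^3
Q = (1.555 × 10^-3)(3.580 x 10^-4)^3 = 7.13 × 10^-14
Q > Ksp, so Ce(OH)3 will precipitate.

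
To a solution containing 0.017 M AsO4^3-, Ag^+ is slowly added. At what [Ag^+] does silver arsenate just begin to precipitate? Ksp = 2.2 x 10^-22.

[Ag^+] = 2.3e-7 M

Ag3AsO4(s) ⇌ 3 Ag^+(aq) + AsO4^3-(aq)
Ksp = [Ag^+]^3[AsO4^3-]
Precipitation begins when Q = Ksp. With [AsO4^3-] = 0.017 M:
2.2 x 10^-22 = (0.017) × [Ag^+]^3
[Ag^+] = (2.2 x 10^-22 / 1.7 × 10^-2)^(1/3) = 2.3 × 10^-7 M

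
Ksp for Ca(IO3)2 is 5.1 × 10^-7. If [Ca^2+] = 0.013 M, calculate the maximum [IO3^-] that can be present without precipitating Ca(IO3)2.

[IO3^-] = 6.3 × 10^-3 M

Ca(IO3)2(s) <=> Ca^2+(aq) + 2 IO3^-(aq)
Ksp = [Ca^2+][IO3^-]^2
Precipitation begins when Q = Ksp. With [Ca^2+] = 0.013 M:
5.1 × 10^-7 = (0.013) × [IO3^-]^2
[IO3^-] = (5.1 × 10^-7 / 1.3 x 10^-2)^(1/2) = 6.3 × 10^-3 M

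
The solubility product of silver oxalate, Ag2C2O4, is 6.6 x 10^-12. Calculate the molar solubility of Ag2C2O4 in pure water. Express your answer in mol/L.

s ≈ 1.2e-4 M

Ag2C2O4(s) ⇌ 2 Ag^+(aq) + C2O4^2-(aq)
Ksp = [Ag^+]^2[C2O4^2-]
If s mol/L of Ag2C2O4 dissolves, [Ag^+] = 2s and [C2O4^2-] = s.
Substituting: Ksp = (2s)^2s = 4s^3
Solving, s = (6.6 x 10^-12/4)^(1/3) = 1.2 × 10^-4 M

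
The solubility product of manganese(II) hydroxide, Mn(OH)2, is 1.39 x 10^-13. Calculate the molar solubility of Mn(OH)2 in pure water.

s ≈ 3.26 x 10^-5 M

Mn(OH)2(s) ⇌ Mn^2+(aq) + 2 OH^-(aq)
Ksp = [Mn^2+][OH^-]^2
With molar solubility s: [Mn^2+] = s, [OH^-] = 2s.
Ksp = s(2s)^2 = 4s^3
s^3 = 1.39 x 10^-13 / 4, so s = 3.26 x 10^-5 M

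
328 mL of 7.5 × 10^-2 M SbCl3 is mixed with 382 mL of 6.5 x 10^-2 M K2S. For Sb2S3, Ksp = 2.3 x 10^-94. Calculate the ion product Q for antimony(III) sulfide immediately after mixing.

Q ≈ 5.1e-8

Total volume = 328 + 382 = 710 mL.
[Sb^3+] = 7.5 × 10^-2 × (328/710) = 3.46 × 10^-2 M
[S^2-] = 6.5 × 10^-2 × (382/710) = 3.50 × 10^-2 M
Sb2S3(s) ⇌ 2 Sb^3+(aq) + 3 S^2-(aq), so Q = [Sb^3+]^2[S^2-]^3
Q = (3.46 × 10^-2)^2(3.50 × 10^-2)^3 = 5.1 x 10^-8
Q > Ksp, so Sb2S3 will precipitate.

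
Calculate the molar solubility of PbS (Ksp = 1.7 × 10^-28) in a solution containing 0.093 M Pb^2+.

s ≈ 1.8 × 10^-27 M

PbS(s) ⇌ Pb^2+ + S^2-
Ksp = [Pb^2+][S^2-]
If s mol/L dissolves here, [Pb^2+] = 0.093 + s ≈ 0.093, [S^2-] = s (common-ion effect: Pb^2+ is already 0.093 M).
Ksp ≈ 0.093 × s
s = 1.8 x 10^-27 M
Check: s = 1.8 × 10^-27 ≪ 0.093, so the approximation is valid.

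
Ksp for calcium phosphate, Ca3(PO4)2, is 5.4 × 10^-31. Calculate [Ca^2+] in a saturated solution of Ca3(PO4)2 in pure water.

Ca3(PO4)2(s) ⇌ 3 Ca^2+(aq) + 2 PO4^3-(aq)
Ksp = [Ca^2+]^3[PO4^3-]^2
For each mole of Ca3(PO4)2 that dissolves: [Ca^2+] = 3s, [PO4^3-] = 2s.
Ksp = (3s)^3(2s)^2 = 108s^5
Solving, s = (5.4 × 10^-31/108)^(1/5) = 3.47 × 10^-7 M
[Ca^2+] = 3s = 1.0 × 10^-6 M

[Ca^2+] = 1.0 × 10^-6 M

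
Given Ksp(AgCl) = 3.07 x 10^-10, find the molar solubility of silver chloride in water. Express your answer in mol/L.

AgCl(s) <=> Ag^+ + Cl^-
Ksp = [Ag^+][Cl^-]
Let s = molar solubility. Then [Ag^+] = s and [Cl^-] = s.
Ksp = s^2
s = √(3.07 x 10^-10) = 1.75 x 10^-5 M

s ≈ 1.75e-5 M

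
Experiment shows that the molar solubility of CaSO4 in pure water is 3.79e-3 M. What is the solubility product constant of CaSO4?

Ksp ≈ 1.44 × 10^-5

CaSO4(s) <=> Ca^2+ + SO4^2-
Let s = molar solubility. Then [Ca^2+] = s and [SO4^2-] = s.
Ksp = [Ca^2+][SO4^2-]
Ksp = (s)(s) = s^2
Ksp = (3.79 × 10^-3)^2 = 1.44 × 10^-5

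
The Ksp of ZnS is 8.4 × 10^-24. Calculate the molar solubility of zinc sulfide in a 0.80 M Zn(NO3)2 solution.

1.1 × 10^-23 M

ZnS(s) ⇌ Zn^2+(aq) + S^2-(aq)
Ksp = [Zn^2+][S^2-]
If s mol/L dissolves here, [Zn^2+] = 0.80 + s ≈ 0.80, [S^2-] = s (Ksp is small, so little additional dissolves).
Ksp ≈ 0.80 × s
s = 1.1 x 10^-23 M
Check: s = 1.1 x 10^-23 ≪ 0.80, so the approximation is valid.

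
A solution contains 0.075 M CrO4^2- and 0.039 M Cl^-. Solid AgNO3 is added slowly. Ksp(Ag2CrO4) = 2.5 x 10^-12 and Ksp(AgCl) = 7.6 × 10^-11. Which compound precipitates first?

AgCl

Each salt begins to precipitate when Q = Ksp, i.e. when [Ag^+] reaches its threshold.
For Ag2CrO4: 2.5 x 10^-12 = 0.075 × [Ag^+]^2  ⇒  [Ag^+] = 5.8 × 10^-6 M.
For AgCl: 7.6 × 10^-11 = 0.039 × [Ag^+]  ⇒  [Ag^+] = 1.9 × 10^-9 M.
The salt with the lower threshold [Ag^+] precipitates first: AgCl.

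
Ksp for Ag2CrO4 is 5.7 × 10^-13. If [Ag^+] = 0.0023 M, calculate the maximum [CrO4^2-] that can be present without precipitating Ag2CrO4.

Ag2CrO4(s) <=> 2 Ag^+(aq) + CrO4^2-(aq)
Ksp = [Ag^+]^2[CrO4^2-]
Precipitation begins when Q = Ksp. With [Ag^+] = 0.0023 M:
5.7 × 10^-13 = (0.0023)^2 × [CrO4^2-]
[CrO4^2-] = (5.7 × 10^-13 / 5.29 x 10^-6) = 1.1 × 10^-7 M

[CrO4^2-] ≈ 1.1 x 10^-7 M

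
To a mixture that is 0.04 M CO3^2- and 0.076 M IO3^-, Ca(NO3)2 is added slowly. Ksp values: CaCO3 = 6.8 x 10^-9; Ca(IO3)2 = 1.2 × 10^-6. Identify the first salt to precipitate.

CaCO3

Each salt begins to precipitate when Q = Ksp, i.e. when [Ca^2+] reaches its threshold.
For CaCO3: 6.8 x 10^-9 = 0.04 × [Ca^2+]  ⇒  [Ca^2+] = 1.7 x 10^-7 M.
For Ca(IO3)2: 1.2 × 10^-6 = (0.076)^2 × [Ca^2+]  ⇒  [Ca^2+] = 2.1 x 10^-4 M.
The salt with the lower threshold [Ca^2+] precipitates first: CaCO3.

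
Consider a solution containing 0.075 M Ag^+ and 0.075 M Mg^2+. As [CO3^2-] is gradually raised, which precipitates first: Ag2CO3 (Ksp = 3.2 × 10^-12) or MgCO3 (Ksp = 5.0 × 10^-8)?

Ag2CO3

Each salt begins to precipitate when Q = Ksp, i.e. when [CO3^2-] reaches its threshold.
For Ag2CO3: 3.2 × 10^-12 = (0.075)^2 × [CO3^2-]  ⇒  [CO3^2-] = 5.7 × 10^-10 M.
For MgCO3: 5.0 × 10^-8 = 0.075 × [CO3^2-]  ⇒  [CO3^2-] = 6.7 x 10^-7 M.
The salt with the lower threshold [CO3^2-] precipitates first: Ag2CO3.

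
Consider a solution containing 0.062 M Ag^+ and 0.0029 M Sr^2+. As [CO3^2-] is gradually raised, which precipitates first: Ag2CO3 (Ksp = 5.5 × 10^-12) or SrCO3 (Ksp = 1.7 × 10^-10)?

Ag2CO3

Precipitation of each salt starts when its ion product equals its Ksp.
For Ag2CO3: 5.5 × 10^-12 = (0.062)^2 × [CO3^2-]  ⇒  [CO3^2-] = 1.4 × 10^-9 M.
For SrCO3: 1.7 × 10^-10 = 0.0029 × [CO3^2-]  ⇒  [CO3^2-] = 5.9 × 10^-8 M.
The salt with the lower threshold [CO3^2-] precipitates first: Ag2CO3.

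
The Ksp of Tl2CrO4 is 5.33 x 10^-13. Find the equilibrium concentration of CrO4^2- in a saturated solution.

Tl2CrO4(s) ⇌ 2 Tl^+(aq) + CrO4^2-(aq)
Ksp = [Tl^+]^2[CrO4^2-]
For each mole of Tl2CrO4 that dissolves: [Tl^+] = 2s, [CrO4^2-] = s.
So Ksp = (2s)^2 × s = 4s^3
s^3 = 5.33 x 10^-13 / 4, so s = 5.108 × 10^-5 M
[CrO4^2-] = s = 5.11 x 10^-5 M

[CrO4^2-] = 5.11 × 10^-5 M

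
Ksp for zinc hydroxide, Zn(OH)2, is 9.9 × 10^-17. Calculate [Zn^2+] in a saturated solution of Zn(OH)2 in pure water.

2.9 × 10^-6 M

Zn(OH)2(s) <=> Zn^2+ + 2 OH^-
Ksp = [Zn^2+][OH^-]^2
Let s = molar solubility. Then [Zn^2+] = s and [OH^-] = 2s.
Substituting: Ksp = s(2s)^2 = 4s^3
s = (9.9 × 10^-17 / 4)^(1/3) = 2.91 x 10^-6 M
[Zn^2+] = s = 2.9 × 10^-6 M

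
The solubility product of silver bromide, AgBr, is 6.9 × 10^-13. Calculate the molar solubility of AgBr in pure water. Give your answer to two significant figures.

8.3 × 10^-7 M

AgBr(s) <=> Ag^+ + Br^-
Ksp = [Ag^+][Br^-]
With molar solubility s: [Ag^+] = s, [Br^-] = s.
Ksp = s × s = s^2
s = √(6.9 × 10^-13) = 8.3 × 10^-7 M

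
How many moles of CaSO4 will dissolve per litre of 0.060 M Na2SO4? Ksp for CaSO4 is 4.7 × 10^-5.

s = 7.8 × 10^-4 M

CaSO4(s) <=> Ca^2+(aq) + SO4^2-(aq)
Ksp = [Ca^2+][SO4^2-]
Let s = moles of CaSO4 that dissolve per litre. [Ca^2+] = s, [SO4^2-] = 0.060 + s ≈ 0.060 (since SO4^2- from Na2SO4 dominates).
Ksp ≈ s × 0.060
s = 7.8 x 10^-4 M
Check: s = 7.8 × 10^-4 ≪ 0.060, so the approximation is valid.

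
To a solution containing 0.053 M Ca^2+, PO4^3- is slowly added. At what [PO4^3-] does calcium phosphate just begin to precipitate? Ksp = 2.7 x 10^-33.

Ca3(PO4)2(s) ⇌ 3 Ca^2+(aq) + 2 PO4^3-(aq)
Ksp = [Ca^2+]^3[PO4^3-]^2
Precipitation begins when Q = Ksp. With [Ca^2+] = 0.053 M:
2.7 x 10^-33 = (0.053)^3 × [PO4^3-]^2
[PO4^3-] = (2.7 x 10^-33 / 1.49 × 10^-4)^(1/2) = 4.3 × 10^-15 M

[PO4^3-] ≈ 4.3 × 10^-15 M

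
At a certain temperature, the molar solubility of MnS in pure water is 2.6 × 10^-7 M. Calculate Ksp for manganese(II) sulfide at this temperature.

MnS(s) ⇌ Mn^2+(aq) + S^2-(aq)
With molar solubility s: [Mn^2+] = s, [S^2-] = s.
Ksp = [Mn^2+][S^2-]
Ksp = (s)(s) = s^2
With s = 2.6 x 10^-7: Ksp = 6.8 x 10^-14

Ksp = 6.8e-14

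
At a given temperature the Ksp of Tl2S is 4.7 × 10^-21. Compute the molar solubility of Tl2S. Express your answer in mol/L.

Tl2S(s) ⇌ 2 Tl^+(aq) + S^2-(aq)
Ksp = [Tl^+]^2[S^2-]
For each mole of Tl2S that dissolves: [Tl^+] = 2s, [S^2-] = s.
Substituting: Ksp = (2s)^2s = 4s^3
s^3 = 4.7 × 10^-21 / 4, so s = 1.1 × 10^-7 M

s = 1.1 × 10^-7 M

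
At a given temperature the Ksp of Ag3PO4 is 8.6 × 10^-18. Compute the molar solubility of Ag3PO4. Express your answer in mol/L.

Ag3PO4(s) <=> 3 Ag^+(aq) + PO4^3-(aq)
Ksp = [Ag^+]^3[PO4^3-]
If s mol/L of Ag3PO4 dissolves, [Ag^+] = 3s and [PO4^3-] = s.
Ksp = (3s)^3s = 27s^4
s = (8.6 × 10^-18 / 27)^(1/4) = 2.4 x 10^-5 M

s = 2.4 x 10^-5 M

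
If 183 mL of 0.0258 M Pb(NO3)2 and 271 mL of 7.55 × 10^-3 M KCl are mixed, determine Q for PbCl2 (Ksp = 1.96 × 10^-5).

Q ≈ 2.11 × 10^-7

Total volume = 183 + 271 = 454 mL.
[Pb^2+] = 2.58 × 10^-2 × (183/454) = 1.040 × 10^-2 M
[Cl^-] = 7.55 × 10^-3 × (271/454) = 4.507 × 10^-3 M
PbCl2(s) ⇌ Pb^2+ + 2 Cl^-, so Q = [Pb^2+][Cl^-]^2
Q = (1.040 × 10^-2)(4.507 × 10^-3)^2 = 2.11 x 10^-7
Q < Ksp, so no precipitate of PbCl2 forms.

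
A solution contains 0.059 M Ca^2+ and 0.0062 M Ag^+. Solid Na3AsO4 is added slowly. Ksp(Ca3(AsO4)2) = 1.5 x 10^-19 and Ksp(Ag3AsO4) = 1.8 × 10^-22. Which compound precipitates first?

Ag3AsO4

Each salt begins to precipitate when Q = Ksp, i.e. when [AsO4^3-] reaches its threshold.
For Ca3(AsO4)2: 1.5 x 10^-19 = (0.059)^3 × [AsO4^3-]^2  ⇒  [AsO4^3-] = 2.7 x 10^-8 M.
For Ag3AsO4: 1.8 × 10^-22 = (0.0062)^3 × [AsO4^3-]  ⇒  [AsO4^3-] = 7.6 × 10^-16 M.
The salt with the lower threshold [AsO4^3-] precipitates first: Ag3AsO4.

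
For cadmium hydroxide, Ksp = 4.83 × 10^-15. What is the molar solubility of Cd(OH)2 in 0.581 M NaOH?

Cd(OH)2(s) ⇌ Cd^2+(aq) + 2 OH^-(aq)
Ksp = [Cd^2+][OH^-]^2
Let s be the molar solubility in this solution. [Cd^2+] = s, [OH^-] = 0.581 + 2s ≈ 0.581 (since OH^- from NaOH dominates).
Ksp ≈ s × (0.581)^2
s = 1.43 × 10^-14 M
Check: 2s = 2.9 × 10^-14 ≪ 0.581, so the approximation is valid.

1.43e-14 M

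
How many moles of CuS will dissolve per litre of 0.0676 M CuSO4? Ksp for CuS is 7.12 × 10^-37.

s = 1.05 × 10^-35 M

CuS(s) ⇌ Cu^2+ + S^2-
Ksp = [Cu^2+][S^2-]
Let s be the molar solubility in this solution. [Cu^2+] = 0.0676 + s ≈ 0.0676, [S^2-] = s (Ksp is small, so little additional dissolves).
Ksp ≈ 0.0676 × s
s = 1.05 × 10^-35 M
Check: s = 1.1 × 10^-35 ≪ 0.0676, so the approximation is valid.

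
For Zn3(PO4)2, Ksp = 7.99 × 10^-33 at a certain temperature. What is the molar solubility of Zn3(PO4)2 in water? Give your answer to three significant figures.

Zn3(PO4)2(s) <=> 3 Zn^2+ + 2 PO4^3-
Ksp = [Zn^2+]^3[PO4^3-]^2
With molar solubility s: [Zn^2+] = 3s, [PO4^3-] = 2s.
Substituting: Ksp = (3s)^3(2s)^2 = 108s^5
Solving, s = (7.99 × 10^-33/108)^(1/5) = 1.49 x 10^-7 M

s ≈ 1.49e-7 M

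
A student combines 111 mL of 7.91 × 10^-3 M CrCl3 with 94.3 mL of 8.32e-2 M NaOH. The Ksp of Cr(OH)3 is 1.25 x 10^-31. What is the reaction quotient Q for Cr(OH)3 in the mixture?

2.39 × 10^-7

Total volume = 111 + 94.3 = 205.3 mL.
[Cr^3+] = 7.91 x 10^-3 × (111/205.3) = 4.277 × 10^-3 M
[OH^-] = 8.32 × 10^-2 × (94.3/205.3) = 3.822 × 10^-2 M
Cr(OH)3(s) <=> Cr^3+(aq) + 3 OH^-(aq), so Q = [Cr^3+][OH^-]^3
Q = (4.277 × 10^-3)(3.822 x 10^-2)^3 = 2.39 x 10^-7
Q > Ksp, so Cr(OH)3 will precipitate.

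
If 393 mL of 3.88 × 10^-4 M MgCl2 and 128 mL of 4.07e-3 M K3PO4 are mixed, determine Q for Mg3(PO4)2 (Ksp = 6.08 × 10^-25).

Total volume = 393 + 128 = 521 mL.
[Mg^2+] = 3.88 × 10^-4 × (393/521) = 2.927 × 10^-4 M
[PO4^3-] = 4.07 × 10^-3 × (128/521) = 9.999 x 10^-4 M
Mg3(PO4)2(s) ⇌ 3 Mg^2+ + 2 PO4^3-, so Q = [Mg^2+]^3[PO4^3-]^2
Q = (2.927 × 10^-4)^3(9.999 × 10^-4)^2 = 2.51 × 10^-17
Q > Ksp, so Mg3(PO4)2 will precipitate.

Q = 2.51e-17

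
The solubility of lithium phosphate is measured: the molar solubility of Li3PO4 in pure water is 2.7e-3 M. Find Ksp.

Li3PO4(s) ⇌ 3 Li^+ + PO4^3-
With molar solubility s: [Li^+] = 3s, [PO4^3-] = s.
Ksp = [Li^+]^3[PO4^3-]
So Ksp = (3s)^3 × s = 27s^4
Ksp = 27 × (2.7 × 10^-3)^4 = 1.4 × 10^-9

Ksp = 1.4 × 10^-9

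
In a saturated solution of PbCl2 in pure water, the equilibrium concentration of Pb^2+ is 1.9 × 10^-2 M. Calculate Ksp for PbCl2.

PbCl2(s) <=> Pb^2+(aq) + 2 Cl^-(aq)
Stoichiometry gives [Cl^-] = (2/1)[Pb^2+] = 3.80 × 10^-2 M.
Ksp = [Pb^2+][Cl^-]^2
Ksp = 1.9 × 10^-2 × (3.80 × 10^-2)^2 = 2.7 × 10^-5

Ksp ≈ 2.7 × 10^-5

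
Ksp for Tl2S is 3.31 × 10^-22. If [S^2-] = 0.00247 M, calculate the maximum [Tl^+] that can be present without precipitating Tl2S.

3.66 × 10^-10 M

Tl2S(s) ⇌ 2 Tl^+(aq) + S^2-(aq)
Ksp = [Tl^+]^2[S^2-]
Precipitation begins when Q = Ksp. With [S^2-] = 0.00247 M:
3.31 × 10^-22 = (0.00247) × [Tl^+]^2
[Tl^+] = (3.31 × 10^-22 / 2.47 × 10^-3)^(1/2) = 3.66 × 10^-10 M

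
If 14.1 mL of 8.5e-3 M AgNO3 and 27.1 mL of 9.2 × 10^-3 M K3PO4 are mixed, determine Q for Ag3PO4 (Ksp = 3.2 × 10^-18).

Total volume = 14.1 + 27.1 = 41.2 mL.
[Ag^+] = 8.5 x 10^-3 × (14.1/41.2) = 2.91 × 10^-3 M
[PO4^3-] = 9.2 × 10^-3 × (27.1/41.2) = 6.05 × 10^-3 M
Ag3PO4(s) ⇌ 3 Ag^+ + PO4^3-, so Q = [Ag^+]^3[PO4^3-]
Q = (2.91 × 10^-3)^3(6.05 × 10^-3) = 1.5 x 10^-10
Q > Ksp, so Ag3PO4 will precipitate.

Q = 1.5 × 10^-10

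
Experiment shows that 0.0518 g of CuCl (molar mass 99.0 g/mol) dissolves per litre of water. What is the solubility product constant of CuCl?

Molar solubility s = (5.18 × 10^-2 g/L) / (99.0 g/mol) = 5.232 × 10^-4 M.
CuCl(s) ⇌ Cu^+(aq) + Cl^-(aq)
For each mole of CuCl that dissolves: [Cu^+] = s, [Cl^-] = s.
Ksp = [Cu^+][Cl^-]
Ksp = s^2
With s = 5.232 × 10^-4: Ksp = 2.74 × 10^-7

2.74 × 10^-7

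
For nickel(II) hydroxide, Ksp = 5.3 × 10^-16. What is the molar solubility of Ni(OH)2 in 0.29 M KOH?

6.3 × 10^-15 M

Ni(OH)2(s) ⇌ Ni^2+(aq) + 2 OH^-(aq)
Ksp = [Ni^2+][OH^-]^2
If s mol/L dissolves here, [Ni^2+] = s, [OH^-] = 0.29 + 2s ≈ 0.29 (common-ion effect: OH^- is already 0.29 M).
Ksp ≈ s × (0.29)^2
s = 6.3 × 10^-15 M
Check: 2s = 1.3 x 10^-14 ≪ 0.29, so the approximation is valid.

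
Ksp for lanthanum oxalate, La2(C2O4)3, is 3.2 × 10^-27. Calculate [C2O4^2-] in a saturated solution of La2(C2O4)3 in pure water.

La2(C2O4)3(s) ⇌ 2 La^3+ + 3 C2O4^2-
Ksp = [La^3+]^2[C2O4^2-]^3
With molar solubility s: [La^3+] = 2s, [C2O4^2-] = 3s.
Ksp = (2s)^2(3s)^3 = 108s^5
Solving, s = (3.2 × 10^-27/108)^(1/5) = 1.97 × 10^-6 M
[C2O4^2-] = 3s = 5.9 × 10^-6 M

[C2O4^2-] = 5.9 × 10^-6 M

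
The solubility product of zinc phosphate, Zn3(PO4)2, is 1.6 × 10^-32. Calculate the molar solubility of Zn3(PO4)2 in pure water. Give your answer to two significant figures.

1.7 x 10^-7 M

Zn3(PO4)2(s) <=> 3 Zn^2+(aq) + 2 PO4^3-(aq)
Ksp = [Zn^2+]^3[PO4^3-]^2
If s mol/L of Zn3(PO4)2 dissolves, [Zn^2+] = 3s and [PO4^3-] = 2s.
Substituting: Ksp = (3s)^3(2s)^2 = 108s^5
s^5 = 1.6 × 10^-32 / 108, so s = 1.7 × 10^-7 M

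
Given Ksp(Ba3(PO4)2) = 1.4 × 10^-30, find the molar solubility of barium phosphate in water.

Ba3(PO4)2(s) ⇌ 3 Ba^2+ + 2 PO4^3-
Ksp = [Ba^2+]^3[PO4^3-]^2
Let s = molar solubility. Then [Ba^2+] = 3s and [PO4^3-] = 2s.
Substituting: Ksp = (3s)^3(2s)^2 = 108s^5
s^5 = 1.4 × 10^-30 / 108, so s = 4.2 × 10^-7 M

s = 4.2 × 10^-7 M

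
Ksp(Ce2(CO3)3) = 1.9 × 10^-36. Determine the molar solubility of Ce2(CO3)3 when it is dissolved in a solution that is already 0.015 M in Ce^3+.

6.8 × 10^-12 M

Ce2(CO3)3(s) <=> 2 Ce^3+(aq) + 3 CO3^2-(aq)
Ksp = [Ce^3+]^2[CO3^2-]^3
Let s = moles of Ce2(CO3)3 that dissolve per litre. [Ce^3+] = 0.015 + 2s ≈ 0.015, [CO3^2-] = 3s (common-ion effect: Ce^3+ is already 0.015 M).
Ksp ≈ (0.015)^2 × (3s)^3
s = 6.8 × 10^-12 M
Check: 2s = 1.4 × 10^-11 ≪ 0.015, so the approximation is valid.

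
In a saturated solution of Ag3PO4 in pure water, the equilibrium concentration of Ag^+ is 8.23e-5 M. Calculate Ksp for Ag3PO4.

Ag3PO4(s) <=> 3 Ag^+ + PO4^3-
Stoichiometry gives [PO4^3-] = (1/3)[Ag^+] = 2.743 × 10^-5 M.
Ksp = [Ag^+]^3[PO4^3-]
Ksp = (8.23 × 10^-5)^3 × 2.743 x 10^-5 = 1.53 x 10^-17

Ksp ≈ 1.53 × 10^-17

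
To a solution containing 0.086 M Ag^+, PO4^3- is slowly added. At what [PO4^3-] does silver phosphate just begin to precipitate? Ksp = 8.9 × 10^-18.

1.4e-14 M

Ag3PO4(s) <=> 3 Ag^+(aq) + PO4^3-(aq)
Ksp = [Ag^+]^3[PO4^3-]
Precipitation begins when Q = Ksp. With [Ag^+] = 0.086 M:
8.9 × 10^-18 = (0.086)^3 × [PO4^3-]
[PO4^3-] = (8.9 × 10^-18 / 6.36 × 10^-4) = 1.4 × 10^-14 M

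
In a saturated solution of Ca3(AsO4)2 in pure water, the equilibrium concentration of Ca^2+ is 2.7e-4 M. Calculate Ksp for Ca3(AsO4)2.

Ca3(AsO4)2(s) ⇌ 3 Ca^2+ + 2 AsO4^3-
Stoichiometry gives [AsO4^3-] = (2/3)[Ca^2+] = 1.80 × 10^-4 M.
Ksp = [Ca^2+]^3[AsO4^3-]^2
Ksp = (2.7 × 10^-4)^3 × (1.80 × 10^-4)^2 = 6.4 × 10^-19

Ksp ≈ 6.4 × 10^-19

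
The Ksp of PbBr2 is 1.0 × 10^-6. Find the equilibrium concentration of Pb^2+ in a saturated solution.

PbBr2(s) <=> Pb^2+(aq) + 2 Br^-(aq)
Ksp = [Pb^2+][Br^-]^2
With molar solubility s: [Pb^2+] = s, [Br^-] = 2s.
So Ksp = s × (2s)^2 = 4s^3
s = (1.0 × 10^-6 / 4)^(1/3) = 6.30 x 10^-3 M
[Pb^2+] = s = 6.3 × 10^-3 M

6.3 x 10^-3 M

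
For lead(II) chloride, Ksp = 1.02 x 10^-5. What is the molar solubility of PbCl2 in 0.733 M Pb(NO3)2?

1.87e-3 M

PbCl2(s) <=> Pb^2+ + 2 Cl^-
Ksp = [Pb^2+][Cl^-]^2
If s mol/L dissolves here, [Pb^2+] = 0.733 + s ≈ 0.733, [Cl^-] = 2s (common-ion effect: Pb^2+ is already 0.733 M).
Ksp ≈ 0.733 × (2s)^2
s = 1.87 × 10^-3 M
Check: s = 1.9 × 10^-3 ≪ 0.733, so the approximation is valid.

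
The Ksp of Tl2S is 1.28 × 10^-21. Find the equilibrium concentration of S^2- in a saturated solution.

Tl2S(s) <=> 2 Tl^+(aq) + S^2-(aq)
Ksp = [Tl^+]^2[S^2-]
For each mole of Tl2S that dissolves: [Tl^+] = 2s, [S^2-] = s.
Ksp = (2s)^2s = 4s^3
s = (1.28 × 10^-21 / 4)^(1/3) = 6.840 x 10^-8 M
[S^2-] = s = 6.84 × 10^-8 M

6.84 × 10^-8 M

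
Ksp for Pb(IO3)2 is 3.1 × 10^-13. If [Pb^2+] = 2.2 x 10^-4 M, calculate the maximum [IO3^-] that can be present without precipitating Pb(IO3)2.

[IO3^-] ≈ 3.8 x 10^-5 M

Pb(IO3)2(s) ⇌ Pb^2+(aq) + 2 IO3^-(aq)
Ksp = [Pb^2+][IO3^-]^2
Precipitation begins when Q = Ksp. With [Pb^2+] = 2.2 x 10^-4 M:
3.1 × 10^-13 = (2.2 x 10^-4) × [IO3^-]^2
[IO3^-] = (3.1 × 10^-13 / 2.2 x 10^-4)^(1/2) = 3.8 × 10^-5 M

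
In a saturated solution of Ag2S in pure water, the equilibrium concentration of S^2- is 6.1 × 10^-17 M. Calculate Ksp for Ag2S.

Ag2S(s) <=> 2 Ag^+(aq) + S^2-(aq)
Stoichiometry gives [Ag^+] = (2/1)[S^2-] = 1.22 × 10^-16 M.
Ksp = [Ag^+]^2[S^2-]
Ksp = (1.22 × 10^-16)^2 × 6.1 x 10^-17 = 9.1 x 10^-49

Ksp ≈ 9.1 × 10^-49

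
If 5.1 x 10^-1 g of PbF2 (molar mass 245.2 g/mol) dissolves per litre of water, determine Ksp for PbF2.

3.6 × 10^-8

Molar solubility s = (5.1 × 10^-1 g/L) / (245.2 g/mol) = 2.08 x 10^-3 M.
PbF2(s) ⇌ Pb^2+ + 2 F^-
Let s = molar solubility. Then [Pb^2+] = s and [F^-] = 2s.
Ksp = [Pb^2+][F^-]^2
Substituting: Ksp = s(2s)^2 = 4s^3
Ksp = 4 × (2.08 x 10^-3)^3 = 3.6 × 10^-8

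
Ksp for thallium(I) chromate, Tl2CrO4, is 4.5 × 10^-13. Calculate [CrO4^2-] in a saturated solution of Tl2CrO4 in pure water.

Tl2CrO4(s) ⇌ 2 Tl^+(aq) + CrO4^2-(aq)
Ksp = [Tl^+]^2[CrO4^2-]
With molar solubility s: [Tl^+] = 2s, [CrO4^2-] = s.
Ksp = (2s)^2s = 4s^3
s = (4.5 × 10^-13 / 4)^(1/3) = 4.83 x 10^-5 M
[CrO4^2-] = s = 4.8 × 10^-5 M

4.8 × 10^-5 M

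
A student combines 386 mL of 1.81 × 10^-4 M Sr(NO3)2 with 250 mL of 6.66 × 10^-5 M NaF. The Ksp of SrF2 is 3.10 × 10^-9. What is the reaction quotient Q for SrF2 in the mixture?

Q ≈ 7.53 × 10^-14

Total volume = 386 + 250 = 636 mL.
[Sr^2+] = 1.81 x 10^-4 × (386/636) = 1.099 × 10^-4 M
[F^-] = 6.66 × 10^-5 × (250/636) = 2.618 × 10^-5 M
SrF2(s) <=> Sr^2+ + 2 F^-, so Q = [Sr^2+][F^-]^2
Q = (1.099 x 10^-4)(2.618 × 10^-5)^2 = 7.53 × 10^-14
Q < Ksp, so no precipitate of SrF2 forms.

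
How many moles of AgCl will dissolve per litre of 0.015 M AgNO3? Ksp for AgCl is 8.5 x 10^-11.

AgCl(s) <=> Ag^+ + Cl^-
Ksp = [Ag^+][Cl^-]
If s mol/L dissolves here, [Ag^+] = 0.015 + s ≈ 0.015, [Cl^-] = s (common-ion effect: Ag^+ is already 0.015 M).
Ksp ≈ 0.015 × s
s = 5.7 x 10^-9 M
Check: s = 5.7 x 10^-9 ≪ 0.015, so the approximation is valid.

5.7 × 10^-9 M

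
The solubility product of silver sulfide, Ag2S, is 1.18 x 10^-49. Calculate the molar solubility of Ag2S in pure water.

3.09e-17 M

Ag2S(s) ⇌ 2 Ag^+ + S^2-
Ksp = [Ag^+]^2[S^2-]
With molar solubility s: [Ag^+] = 2s, [S^2-] = s.
So Ksp = (2s)^2 × s = 4s^3
s = (1.18 x 10^-49 / 4)^(1/3) = 3.09 × 10^-17 M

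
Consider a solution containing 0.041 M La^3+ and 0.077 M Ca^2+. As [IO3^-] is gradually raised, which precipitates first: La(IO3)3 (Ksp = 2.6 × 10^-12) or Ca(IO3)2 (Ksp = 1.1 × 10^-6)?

Each salt begins to precipitate when Q = Ksp, i.e. when [IO3^-] reaches its threshold.
For La(IO3)3: 2.6 × 10^-12 = 0.041 × [IO3^-]^3  ⇒  [IO3^-] = 4.0 × 10^-4 M.
For Ca(IO3)2: 1.1 × 10^-6 = 0.077 × [IO3^-]^2  ⇒  [IO3^-] = 3.8 x 10^-3 M.
The salt with the lower threshold [IO3^-] precipitates first: La(IO3)3.

La(IO3)3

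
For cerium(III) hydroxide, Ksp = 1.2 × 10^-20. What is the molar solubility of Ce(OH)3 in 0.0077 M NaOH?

Ce(OH)3(s) <=> Ce^3+(aq) + 3 OH^-(aq)
Ksp = [Ce^3+][OH^-]^3
Let s = moles of Ce(OH)3 that dissolve per litre. [Ce^3+] = s, [OH^-] = 0.0077 + 3s ≈ 0.0077 (since OH^- from NaOH dominates).
Ksp ≈ s × (0.0077)^3
s = 2.6 × 10^-14 M
Check: 3s = 7.9 × 10^-14 ≪ 0.0077, so the approximation is valid.

2.6 × 10^-14 M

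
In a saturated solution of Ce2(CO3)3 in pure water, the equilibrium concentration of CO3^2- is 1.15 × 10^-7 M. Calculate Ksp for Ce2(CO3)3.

Ksp = 8.94e-36

Ce2(CO3)3(s) <=> 2 Ce^3+ + 3 CO3^2-
Stoichiometry gives [Ce^3+] = (2/3)[CO3^2-] = 7.667 × 10^-8 M.
Ksp = [Ce^3+]^2[CO3^2-]^3
Ksp = (7.667 x 10^-8)^2 × (1.15 × 10^-7)^3 = 8.94 x 10^-36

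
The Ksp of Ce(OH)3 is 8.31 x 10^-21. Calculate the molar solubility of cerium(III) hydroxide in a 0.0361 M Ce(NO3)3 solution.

Ce(OH)3(s) <=> Ce^3+ + 3 OH^-
Ksp = [Ce^3+][OH^-]^3
If s mol/L dissolves here, [Ce^3+] = 0.0361 + s ≈ 0.0361, [OH^-] = 3s (Ksp is small, so little additional dissolves).
Ksp ≈ 0.0361 × (3s)^3
s = 2.04 x 10^-7 M
Check: s = 2.0 × 10^-7 ≪ 0.0361, so the approximation is valid.

s ≈ 2.04 × 10^-7 M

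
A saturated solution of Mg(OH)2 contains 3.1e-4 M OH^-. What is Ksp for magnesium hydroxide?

1.5 x 10^-11

Mg(OH)2(s) <=> Mg^2+(aq) + 2 OH^-(aq)
Stoichiometry gives [Mg^2+] = (1/2)[OH^-] = 1.55 x 10^-4 M.
Ksp = [Mg^2+][OH^-]^2
Ksp = 1.55 × 10^-4 × (3.1 × 10^-4)^2 = 1.5 × 10^-11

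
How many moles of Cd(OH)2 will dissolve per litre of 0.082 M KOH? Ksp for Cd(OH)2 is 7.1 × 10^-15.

Cd(OH)2(s) <=> Cd^2+(aq) + 2 OH^-(aq)
Ksp = [Cd^2+][OH^-]^2
Let s = moles of Cd(OH)2 that dissolve per litre. [Cd^2+] = s, [OH^-] = 0.082 + 2s ≈ 0.082 (since OH^- from KOH dominates).
Ksp ≈ s × (0.082)^2
s = 1.1 × 10^-12 M
Check: 2s = 2.1 × 10^-12 ≪ 0.082, so the approximation is valid.

s = 1.1 × 10^-12 M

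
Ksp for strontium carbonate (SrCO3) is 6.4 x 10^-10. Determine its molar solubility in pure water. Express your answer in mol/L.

SrCO3(s) ⇌ Sr^2+(aq) + CO3^2-(aq)
Ksp = [Sr^2+][CO3^2-]
For each mole of SrCO3 that dissolves: [Sr^2+] = s, [CO3^2-] = s.
Ksp = s × s = s^2
s = (6.4 x 10^-10)^(1/2) = 2.5 × 10^-5 M

2.5e-5 M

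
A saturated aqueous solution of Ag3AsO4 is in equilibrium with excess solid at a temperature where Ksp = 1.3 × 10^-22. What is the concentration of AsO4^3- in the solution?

[AsO4^3-] ≈ 1.5 × 10^-6 M

Ag3AsO4(s) ⇌ 3 Ag^+(aq) + AsO4^3-(aq)
Ksp = [Ag^+]^3[AsO4^3-]
With molar solubility s: [Ag^+] = 3s, [AsO4^3-] = s.
Ksp = (3s)^3s = 27s^4
s^4 = 1.3 × 10^-22 / 27, so s = 1.48 × 10^-6 M
[AsO4^3-] = s = 1.5 × 10^-6 M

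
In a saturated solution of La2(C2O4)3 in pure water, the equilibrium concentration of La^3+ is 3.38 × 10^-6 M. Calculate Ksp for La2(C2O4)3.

La2(C2O4)3(s) <=> 2 La^3+ + 3 C2O4^2-
Stoichiometry gives [C2O4^2-] = (3/2)[La^3+] = 5.070 × 10^-6 M.
Ksp = [La^3+]^2[C2O4^2-]^3
Ksp = (3.38 x 10^-6)^2 × (5.070 × 10^-6)^3 = 1.49 × 10^-27

Ksp = 1.49e-27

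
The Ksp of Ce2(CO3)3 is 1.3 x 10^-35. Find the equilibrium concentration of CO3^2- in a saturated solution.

Ce2(CO3)3(s) ⇌ 2 Ce^3+(aq) + 3 CO3^2-(aq)
Ksp = [Ce^3+]^2[CO3^2-]^3
With molar solubility s: [Ce^3+] = 2s, [CO3^2-] = 3s.
Substituting: Ksp = (2s)^2(3s)^3 = 108s^5
s = (1.3 x 10^-35 / 108)^(1/5) = 4.13 × 10^-8 M
[CO3^2-] = 3s = 1.2 × 10^-7 M

[CO3^2-] ≈ 1.2 × 10^-7 M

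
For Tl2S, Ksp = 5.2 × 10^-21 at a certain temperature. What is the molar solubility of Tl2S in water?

Tl2S(s) <=> 2 Tl^+ + S^2-
Ksp = [Tl^+]^2[S^2-]
If s mol/L of Tl2S dissolves, [Tl^+] = 2s and [S^2-] = s.
So Ksp = (2s)^2 × s = 4s^3
Solving, s = (5.2 × 10^-21/4)^(1/3) = 1.1 × 10^-7 M

1.1e-7 M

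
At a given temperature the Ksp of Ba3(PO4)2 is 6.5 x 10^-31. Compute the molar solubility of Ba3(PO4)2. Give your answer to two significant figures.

Ba3(PO4)2(s) <=> 3 Ba^2+(aq) + 2 PO4^3-(aq)
Ksp = [Ba^2+]^3[PO4^3-]^2
For each mole of Ba3(PO4)2 that dissolves: [Ba^2+] = 3s, [PO4^3-] = 2s.
Ksp = (3s)^3(2s)^2 = 108s^5
s^5 = 6.5 x 10^-31 / 108, so s = 3.6 x 10^-7 M

s ≈ 3.6 x 10^-7 M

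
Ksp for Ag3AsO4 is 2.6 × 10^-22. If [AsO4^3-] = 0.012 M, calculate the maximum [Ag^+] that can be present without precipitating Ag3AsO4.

Ag3AsO4(s) <=> 3 Ag^+ + AsO4^3-
Ksp = [Ag^+]^3[AsO4^3-]
Precipitation begins when Q = Ksp. With [AsO4^3-] = 0.012 M:
2.6 × 10^-22 = (0.012) × [Ag^+]^3
[Ag^+] = (2.6 × 10^-22 / 1.2 x 10^-2)^(1/3) = 2.8 × 10^-7 M

[Ag^+] = 2.8e-7 M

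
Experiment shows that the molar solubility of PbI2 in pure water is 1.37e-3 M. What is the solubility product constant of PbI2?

Ksp ≈ 1.03e-8

PbI2(s) ⇌ Pb^2+ + 2 I^-
For each mole of PbI2 that dissolves: [Pb^2+] = s, [I^-] = 2s.
Ksp = [Pb^2+][I^-]^2
So Ksp = s × (2s)^2 = 4s^3
With s = 1.37 × 10^-3: Ksp = 1.03 × 10^-8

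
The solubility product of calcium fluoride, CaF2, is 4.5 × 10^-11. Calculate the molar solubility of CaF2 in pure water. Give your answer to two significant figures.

2.2 x 10^-4 M

CaF2(s) <=> Ca^2+ + 2 F^-
Ksp = [Ca^2+][F^-]^2
If s mol/L of CaF2 dissolves, [Ca^2+] = s and [F^-] = 2s.
So Ksp = s × (2s)^2 = 4s^3
s^3 = 4.5 × 10^-11 / 4, so s = 2.2 x 10^-4 M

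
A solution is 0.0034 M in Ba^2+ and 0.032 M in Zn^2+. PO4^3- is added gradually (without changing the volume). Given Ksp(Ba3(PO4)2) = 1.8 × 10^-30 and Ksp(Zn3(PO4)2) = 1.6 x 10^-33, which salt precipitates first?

Precipitation of each salt starts when its ion product equals its Ksp.
For Ba3(PO4)2: 1.8 × 10^-30 = (0.0034)^3 × [PO4^3-]^2  ⇒  [PO4^3-] = 6.8 x 10^-12 M.
For Zn3(PO4)2: 1.6 x 10^-33 = (0.032)^3 × [PO4^3-]^2  ⇒  [PO4^3-] = 7.0 × 10^-15 M.
The salt with the lower threshold [PO4^3-] precipitates first: Zn3(PO4)2.

Zn3(PO4)2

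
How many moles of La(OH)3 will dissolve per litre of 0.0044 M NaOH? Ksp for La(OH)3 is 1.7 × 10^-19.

La(OH)3(s) ⇌ La^3+ + 3 OH^-
Ksp = [La^3+][OH^-]^3
If s mol/L dissolves here, [La^3+] = s, [OH^-] = 0.0044 + 3s ≈ 0.0044 (since OH^- from NaOH dominates).
Ksp ≈ s × (0.0044)^3
s = 2.0 × 10^-12 M
Check: 3s = 6.0 x 10^-12 ≪ 0.0044, so the approximation is valid.

2.0 × 10^-12 M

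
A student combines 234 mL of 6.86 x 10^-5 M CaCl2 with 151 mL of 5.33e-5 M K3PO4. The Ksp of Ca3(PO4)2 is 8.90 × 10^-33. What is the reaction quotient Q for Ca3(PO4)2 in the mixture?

Q = 3.17 x 10^-23

Total volume = 234 + 151 = 385 mL.
[Ca^2+] = 6.86 x 10^-5 × (234/385) = 4.169 x 10^-5 M
[PO4^3-] = 5.33 x 10^-5 × (151/385) = 2.090 × 10^-5 M
Ca3(PO4)2(s) ⇌ 3 Ca^2+ + 2 PO4^3-, so Q = [Ca^2+]^3[PO4^3-]^2
Q = (4.169 × 10^-5)^3(2.090 × 10^-5)^2 = 3.17 × 10^-23
Q > Ksp, so Ca3(PO4)2 will precipitate.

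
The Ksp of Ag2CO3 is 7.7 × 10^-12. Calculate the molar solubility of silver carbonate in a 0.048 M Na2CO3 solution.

s ≈ 6.3 × 10^-6 M

Ag2CO3(s) ⇌ 2 Ag^+ + CO3^2-
Ksp = [Ag^+]^2[CO3^2-]
Let s = moles of Ag2CO3 that dissolve per litre. [Ag^+] = 2s, [CO3^2-] = 0.048 + s ≈ 0.048 (Ksp is small, so little additional dissolves).
Ksp ≈ (2s)^2 × 0.048
s = 6.3 x 10^-6 M
Check: s = 6.3 x 10^-6 ≪ 0.048, so the approximation is valid.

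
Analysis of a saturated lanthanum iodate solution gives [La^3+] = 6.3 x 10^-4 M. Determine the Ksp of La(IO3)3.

4.3 × 10^-12

La(IO3)3(s) ⇌ La^3+(aq) + 3 IO3^-(aq)
Stoichiometry gives [IO3^-] = (3/1)[La^3+] = 1.89 × 10^-3 M.
Ksp = [La^3+][IO3^-]^3
Ksp = 6.3 × 10^-4 × (1.89 × 10^-3)^3 = 4.3 × 10^-12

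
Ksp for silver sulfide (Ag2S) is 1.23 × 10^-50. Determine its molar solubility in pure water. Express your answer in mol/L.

s = 1.45 × 10^-17 M

Ag2S(s) <=> 2 Ag^+(aq) + S^2-(aq)
Ksp = [Ag^+]^2[S^2-]
With molar solubility s: [Ag^+] = 2s, [S^2-] = s.
Ksp = (2s)^2s = 4s^3
s^3 = 1.23 × 10^-50 / 4, so s = 1.45 × 10^-17 M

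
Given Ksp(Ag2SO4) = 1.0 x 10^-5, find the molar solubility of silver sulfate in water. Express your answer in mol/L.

Ag2SO4(s) <=> 2 Ag^+(aq) + SO4^2-(aq)
Ksp = [Ag^+]^2[SO4^2-]
With molar solubility s: [Ag^+] = 2s, [SO4^2-] = s.
Ksp = (2s)^2s = 4s^3
s = (1.0 x 10^-5 / 4)^(1/3) = 1.4 x 10^-2 M

s = 1.4 x 10^-2 M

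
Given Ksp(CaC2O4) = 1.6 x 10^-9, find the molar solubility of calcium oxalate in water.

CaC2O4(s) ⇌ Ca^2+ + C2O4^2-
Ksp = [Ca^2+][C2O4^2-]
With molar solubility s: [Ca^2+] = s, [C2O4^2-] = s.
Ksp = s × s = s^2
s = √(1.6 x 10^-9) = 4.0 × 10^-5 M

s ≈ 4.0e-5 M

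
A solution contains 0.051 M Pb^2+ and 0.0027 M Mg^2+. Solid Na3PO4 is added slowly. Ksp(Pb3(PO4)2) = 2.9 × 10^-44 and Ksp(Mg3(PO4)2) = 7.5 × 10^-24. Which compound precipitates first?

Pb3(PO4)2

Each salt begins to precipitate when Q = Ksp, i.e. when [PO4^3-] reaches its threshold.
For Pb3(PO4)2: 2.9 × 10^-44 = (0.051)^3 × [PO4^3-]^2  ⇒  [PO4^3-] = 1.5 x 10^-20 M.
For Mg3(PO4)2: 7.5 × 10^-24 = (0.0027)^3 × [PO4^3-]^2  ⇒  [PO4^3-] = 2.0 × 10^-8 M.
The salt with the lower threshold [PO4^3-] precipitates first: Pb3(PO4)2.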